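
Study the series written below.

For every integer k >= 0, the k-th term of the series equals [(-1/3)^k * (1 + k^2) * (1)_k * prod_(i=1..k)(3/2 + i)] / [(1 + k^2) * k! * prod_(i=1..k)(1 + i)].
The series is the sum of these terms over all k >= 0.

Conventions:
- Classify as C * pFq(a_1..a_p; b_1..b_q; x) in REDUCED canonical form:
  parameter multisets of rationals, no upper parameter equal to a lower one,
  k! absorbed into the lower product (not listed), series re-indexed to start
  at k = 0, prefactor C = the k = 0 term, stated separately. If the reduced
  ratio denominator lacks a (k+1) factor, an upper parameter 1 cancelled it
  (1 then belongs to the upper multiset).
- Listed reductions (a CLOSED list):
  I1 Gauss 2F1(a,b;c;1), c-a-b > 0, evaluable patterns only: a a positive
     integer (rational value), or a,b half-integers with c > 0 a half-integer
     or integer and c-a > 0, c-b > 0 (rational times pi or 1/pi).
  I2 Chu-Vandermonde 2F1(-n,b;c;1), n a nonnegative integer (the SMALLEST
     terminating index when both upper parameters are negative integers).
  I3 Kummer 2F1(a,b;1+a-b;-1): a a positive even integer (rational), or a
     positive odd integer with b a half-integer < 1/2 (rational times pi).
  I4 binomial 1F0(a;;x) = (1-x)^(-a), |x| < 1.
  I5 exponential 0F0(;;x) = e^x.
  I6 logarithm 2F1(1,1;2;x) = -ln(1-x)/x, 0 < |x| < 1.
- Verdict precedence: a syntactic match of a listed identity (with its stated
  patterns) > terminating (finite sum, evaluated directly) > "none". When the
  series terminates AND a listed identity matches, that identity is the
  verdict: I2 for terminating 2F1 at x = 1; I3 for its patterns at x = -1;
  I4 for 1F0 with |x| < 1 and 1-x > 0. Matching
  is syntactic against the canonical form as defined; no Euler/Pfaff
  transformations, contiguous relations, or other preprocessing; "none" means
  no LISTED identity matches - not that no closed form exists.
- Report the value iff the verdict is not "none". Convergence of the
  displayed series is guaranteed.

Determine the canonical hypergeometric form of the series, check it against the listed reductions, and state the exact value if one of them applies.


This is 1 * 2F1(1, 5/2; 2; -1/3) in reduced canonical form. Verdict: none - this 2F1 at x = -1/3 matches no listed pattern, and upper {1, 5/2} holds no stopper.

First insight: t_0 being 1, the running product (C = 1) telescopes to a rising factorial.
Adjacent-term ratio: r(k) = (-1/3) * (k+1) (k+5/2) / [(k+2) (k+1)] - poly over poly, x = (-1/3) from leading terms; C = 1 at k = 0.


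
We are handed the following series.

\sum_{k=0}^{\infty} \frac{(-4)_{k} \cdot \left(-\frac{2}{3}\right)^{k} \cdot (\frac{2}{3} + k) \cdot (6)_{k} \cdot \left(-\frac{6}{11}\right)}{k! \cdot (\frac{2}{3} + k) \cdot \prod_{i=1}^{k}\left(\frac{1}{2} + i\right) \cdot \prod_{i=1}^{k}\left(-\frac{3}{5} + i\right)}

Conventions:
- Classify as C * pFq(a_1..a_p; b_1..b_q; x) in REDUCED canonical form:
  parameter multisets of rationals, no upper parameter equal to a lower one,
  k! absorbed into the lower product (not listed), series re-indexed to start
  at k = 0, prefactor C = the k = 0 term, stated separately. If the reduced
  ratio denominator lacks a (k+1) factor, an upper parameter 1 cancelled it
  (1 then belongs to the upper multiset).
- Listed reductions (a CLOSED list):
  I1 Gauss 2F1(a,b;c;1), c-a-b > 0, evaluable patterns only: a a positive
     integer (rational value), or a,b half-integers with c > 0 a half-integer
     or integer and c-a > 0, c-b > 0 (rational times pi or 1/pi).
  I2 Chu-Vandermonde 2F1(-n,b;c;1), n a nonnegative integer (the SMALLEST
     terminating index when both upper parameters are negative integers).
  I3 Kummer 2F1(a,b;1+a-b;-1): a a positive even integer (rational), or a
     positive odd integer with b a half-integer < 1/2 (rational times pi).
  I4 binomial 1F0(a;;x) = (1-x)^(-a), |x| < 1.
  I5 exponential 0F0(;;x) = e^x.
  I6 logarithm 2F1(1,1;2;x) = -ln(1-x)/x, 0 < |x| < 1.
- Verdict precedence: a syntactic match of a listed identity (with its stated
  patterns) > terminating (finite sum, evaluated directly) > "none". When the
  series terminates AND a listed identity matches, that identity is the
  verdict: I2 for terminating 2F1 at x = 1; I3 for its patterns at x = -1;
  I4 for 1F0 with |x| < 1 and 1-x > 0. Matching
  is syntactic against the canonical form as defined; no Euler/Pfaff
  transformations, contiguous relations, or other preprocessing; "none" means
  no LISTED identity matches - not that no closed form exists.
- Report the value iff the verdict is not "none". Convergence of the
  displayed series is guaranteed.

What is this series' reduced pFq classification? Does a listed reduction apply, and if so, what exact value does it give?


Key step: t_0 = -\frac{6}{11} here, and k + 2/3 divides numerator and denominator alike; C = -6/11 after cancelling.
Term ratio: r(k) = -\frac{2}{3} * (k-4) (k+6) / [(k+\frac{2}{5}) (k+\frac{3}{2}) (k+1)] ; factor over Q: parameters, x = -\frac{2}{3}, and C = -\frac{6}{11}.

The series (x = -\frac{2}{3}) is 2F2: upper {-4, 6}, lower {\frac{2}{5}, \frac{3}{2}}, prefactor -\frac{6}{11}. Verdict: terminating at k = 4: the factor (-4)_k kills every later term; summing the 5 survivors is exact. Exact value: -\frac{874022}{15147}.


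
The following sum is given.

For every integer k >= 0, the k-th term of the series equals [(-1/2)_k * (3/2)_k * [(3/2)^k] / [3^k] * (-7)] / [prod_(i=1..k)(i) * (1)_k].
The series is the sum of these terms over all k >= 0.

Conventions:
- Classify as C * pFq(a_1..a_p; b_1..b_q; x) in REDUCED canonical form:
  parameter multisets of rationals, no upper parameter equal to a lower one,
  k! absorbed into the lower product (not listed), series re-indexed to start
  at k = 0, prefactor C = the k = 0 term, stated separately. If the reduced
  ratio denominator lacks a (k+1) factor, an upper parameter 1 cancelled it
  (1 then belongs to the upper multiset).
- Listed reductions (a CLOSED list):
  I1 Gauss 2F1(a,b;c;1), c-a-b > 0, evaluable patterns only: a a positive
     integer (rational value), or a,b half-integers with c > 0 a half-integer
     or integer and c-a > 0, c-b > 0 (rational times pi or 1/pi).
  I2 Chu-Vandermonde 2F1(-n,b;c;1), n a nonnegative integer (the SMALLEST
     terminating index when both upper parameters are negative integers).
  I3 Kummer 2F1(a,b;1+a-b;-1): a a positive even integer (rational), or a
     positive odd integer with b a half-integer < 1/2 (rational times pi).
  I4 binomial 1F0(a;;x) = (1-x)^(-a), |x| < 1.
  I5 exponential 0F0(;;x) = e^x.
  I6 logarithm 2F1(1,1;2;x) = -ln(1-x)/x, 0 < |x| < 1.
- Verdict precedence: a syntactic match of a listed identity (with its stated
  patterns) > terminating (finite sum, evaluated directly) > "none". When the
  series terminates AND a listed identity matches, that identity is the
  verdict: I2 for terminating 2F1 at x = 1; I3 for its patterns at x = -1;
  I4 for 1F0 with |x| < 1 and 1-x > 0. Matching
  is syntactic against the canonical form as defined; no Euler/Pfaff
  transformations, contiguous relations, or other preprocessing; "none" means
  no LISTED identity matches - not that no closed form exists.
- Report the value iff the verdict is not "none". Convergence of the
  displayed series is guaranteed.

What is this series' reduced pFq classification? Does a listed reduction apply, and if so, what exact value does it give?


Structural cue: t_0 = -7 here, and (1)_k (prefactor -7) is k! itself.
Term ratio: r(k) = (1/2) * (k-1/2) (k+3/2) / [(k+1) (k+1)] - poly over poly, x = (1/2) from leading terms; C = -7 at k = 0.

At argument 1/2: a 2F1 with upper {-1/2, 3/2}, lower {1}, scaled by C = -7. Verdict: none. No listed pattern accepts 2F1(-1/2, 3/2; 1; 1/2).


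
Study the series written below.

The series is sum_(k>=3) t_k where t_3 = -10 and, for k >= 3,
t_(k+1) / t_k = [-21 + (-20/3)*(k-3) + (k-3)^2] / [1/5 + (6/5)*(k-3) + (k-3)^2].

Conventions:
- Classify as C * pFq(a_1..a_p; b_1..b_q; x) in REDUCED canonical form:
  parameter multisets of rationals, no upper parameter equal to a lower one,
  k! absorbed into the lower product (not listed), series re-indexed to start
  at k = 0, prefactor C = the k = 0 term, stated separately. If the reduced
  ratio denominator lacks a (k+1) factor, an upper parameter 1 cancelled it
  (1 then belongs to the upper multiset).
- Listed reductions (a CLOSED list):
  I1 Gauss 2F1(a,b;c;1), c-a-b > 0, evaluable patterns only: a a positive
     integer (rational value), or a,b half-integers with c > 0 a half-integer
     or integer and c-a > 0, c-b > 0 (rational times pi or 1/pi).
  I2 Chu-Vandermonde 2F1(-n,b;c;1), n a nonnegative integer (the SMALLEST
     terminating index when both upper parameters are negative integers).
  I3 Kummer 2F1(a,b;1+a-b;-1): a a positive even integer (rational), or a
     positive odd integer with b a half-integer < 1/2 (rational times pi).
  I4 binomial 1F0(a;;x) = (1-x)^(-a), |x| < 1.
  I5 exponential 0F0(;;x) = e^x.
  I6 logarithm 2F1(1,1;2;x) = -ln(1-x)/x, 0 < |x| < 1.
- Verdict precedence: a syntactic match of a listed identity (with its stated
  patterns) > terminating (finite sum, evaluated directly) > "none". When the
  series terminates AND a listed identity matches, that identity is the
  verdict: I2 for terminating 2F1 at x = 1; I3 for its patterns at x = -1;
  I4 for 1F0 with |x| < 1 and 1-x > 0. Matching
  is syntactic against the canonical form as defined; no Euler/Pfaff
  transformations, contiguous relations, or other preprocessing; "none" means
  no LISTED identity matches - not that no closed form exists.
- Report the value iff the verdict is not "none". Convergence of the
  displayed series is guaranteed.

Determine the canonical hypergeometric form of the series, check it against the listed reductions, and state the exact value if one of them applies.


This is -10 * 2F1(-9, 7/3; 1/5; 1) in reduced canonical form. Verdict: Chu-Vandermonde (I2) matches (terminating 2F1 at x = 1 with n = 9, b = 7/3, c = 1/5). Hence: 247604320/2026384533.

Key step: x = 1 and roots of the ratio polynomials (C = -10, x = 1) are the negated parameters.
Adjacent-term ratio: r(k) = 1 * (k-9) (k+7/3) / [(k+1/5) (k+1)] - rational; roots negated = parameters, x = 1, C = -10.


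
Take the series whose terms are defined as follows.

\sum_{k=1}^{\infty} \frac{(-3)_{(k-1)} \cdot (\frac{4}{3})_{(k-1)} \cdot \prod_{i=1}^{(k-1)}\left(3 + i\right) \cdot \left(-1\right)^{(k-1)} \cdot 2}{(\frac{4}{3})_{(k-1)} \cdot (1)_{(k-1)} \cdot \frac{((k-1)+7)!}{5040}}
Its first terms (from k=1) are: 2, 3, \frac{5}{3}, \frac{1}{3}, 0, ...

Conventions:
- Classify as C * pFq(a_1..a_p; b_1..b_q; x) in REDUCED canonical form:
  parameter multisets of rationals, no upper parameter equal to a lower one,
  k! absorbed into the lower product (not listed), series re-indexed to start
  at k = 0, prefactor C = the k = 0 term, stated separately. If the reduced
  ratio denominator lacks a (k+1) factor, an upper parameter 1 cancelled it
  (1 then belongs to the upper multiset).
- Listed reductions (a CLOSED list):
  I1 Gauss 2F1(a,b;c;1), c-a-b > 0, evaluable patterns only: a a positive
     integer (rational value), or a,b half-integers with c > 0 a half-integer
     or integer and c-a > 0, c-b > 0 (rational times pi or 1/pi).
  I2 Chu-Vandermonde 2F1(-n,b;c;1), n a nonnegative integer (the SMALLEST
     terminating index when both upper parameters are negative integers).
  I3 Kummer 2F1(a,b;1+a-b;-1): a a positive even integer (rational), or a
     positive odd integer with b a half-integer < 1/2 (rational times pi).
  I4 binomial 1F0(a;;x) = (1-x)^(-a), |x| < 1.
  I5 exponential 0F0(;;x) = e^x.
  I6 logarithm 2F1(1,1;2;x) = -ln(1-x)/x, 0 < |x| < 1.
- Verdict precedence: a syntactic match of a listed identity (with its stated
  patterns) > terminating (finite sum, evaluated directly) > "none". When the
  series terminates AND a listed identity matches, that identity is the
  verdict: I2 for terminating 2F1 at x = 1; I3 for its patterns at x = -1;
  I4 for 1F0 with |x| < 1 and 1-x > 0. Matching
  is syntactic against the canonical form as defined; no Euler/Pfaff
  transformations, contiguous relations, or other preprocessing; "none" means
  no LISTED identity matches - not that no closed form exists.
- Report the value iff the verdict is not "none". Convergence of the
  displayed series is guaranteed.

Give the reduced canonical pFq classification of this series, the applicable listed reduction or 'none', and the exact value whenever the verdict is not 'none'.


Prefactor 2, argument -1: 2F1 with upper {-3, 4} over lower {8}. Verdict: this is Kummer (I3) (x = -1; c = 8 equals 1+a-b for upper {-3, 4}: listed pattern). Sum: 7.

First insight: with t_0 = 2, the denominator's factorial ratio (C = 2, x = -1) is a lower Pochhammer.
Term ratio: r(k) = -1 * (k-3) (k+4) / [(k+8) (k+1)] - poly over poly, x = -1 from leading terms; C = 2 at k = 0.


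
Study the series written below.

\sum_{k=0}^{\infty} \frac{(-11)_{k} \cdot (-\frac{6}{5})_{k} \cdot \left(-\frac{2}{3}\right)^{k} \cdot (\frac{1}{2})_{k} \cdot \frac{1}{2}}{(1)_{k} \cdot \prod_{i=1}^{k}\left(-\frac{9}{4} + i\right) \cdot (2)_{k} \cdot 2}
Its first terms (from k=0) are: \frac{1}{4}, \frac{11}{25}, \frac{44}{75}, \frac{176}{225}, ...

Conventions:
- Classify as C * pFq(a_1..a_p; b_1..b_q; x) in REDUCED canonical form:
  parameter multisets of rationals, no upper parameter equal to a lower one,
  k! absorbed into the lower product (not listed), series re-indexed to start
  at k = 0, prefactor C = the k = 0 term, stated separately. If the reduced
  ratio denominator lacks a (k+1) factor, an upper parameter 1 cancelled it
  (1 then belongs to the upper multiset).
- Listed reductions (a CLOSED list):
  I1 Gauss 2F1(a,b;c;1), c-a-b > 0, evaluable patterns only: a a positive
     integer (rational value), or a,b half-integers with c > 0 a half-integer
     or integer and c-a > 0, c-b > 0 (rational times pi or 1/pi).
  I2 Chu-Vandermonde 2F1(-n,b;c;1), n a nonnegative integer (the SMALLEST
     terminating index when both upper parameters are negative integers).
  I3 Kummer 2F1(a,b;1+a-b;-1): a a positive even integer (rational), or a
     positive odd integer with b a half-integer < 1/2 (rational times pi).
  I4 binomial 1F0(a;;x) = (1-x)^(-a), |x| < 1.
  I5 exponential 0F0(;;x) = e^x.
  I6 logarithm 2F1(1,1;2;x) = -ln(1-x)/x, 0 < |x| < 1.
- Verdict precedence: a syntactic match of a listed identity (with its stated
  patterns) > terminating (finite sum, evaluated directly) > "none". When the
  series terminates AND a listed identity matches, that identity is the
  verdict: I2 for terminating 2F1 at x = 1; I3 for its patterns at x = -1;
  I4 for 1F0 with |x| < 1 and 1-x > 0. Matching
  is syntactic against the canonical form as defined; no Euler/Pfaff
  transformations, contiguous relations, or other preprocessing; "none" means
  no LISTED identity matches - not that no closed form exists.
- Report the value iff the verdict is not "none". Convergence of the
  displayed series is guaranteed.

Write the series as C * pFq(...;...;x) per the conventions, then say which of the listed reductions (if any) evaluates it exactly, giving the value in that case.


Classification (C = \frac{1}{4}): 3F2 with upper {-11, -\frac{6}{5}, \frac{1}{2}}, lower {-\frac{5}{4}, 2}, argument x = -\frac{2}{3}. Verdict: terminating - upper parameter -11 makes this a finite sum (last index 11), evaluated exactly. Hence: \frac{11649852011222677439}{3083637963867187500}.

Key observation: t_0 = \frac{1}{4} here, and (1)_k (C = 1/4) is k! itself.
Adjacent-term ratio: r(k) = -\frac{2}{3} * (k-11) (k-\frac{6}{5}) (k+\frac{1}{2}) / [(k-\frac{5}{4}) (k+2) (k+1)] - poly over poly, x = -\frac{2}{3} from leading terms; C = \frac{1}{4} at k = 0.


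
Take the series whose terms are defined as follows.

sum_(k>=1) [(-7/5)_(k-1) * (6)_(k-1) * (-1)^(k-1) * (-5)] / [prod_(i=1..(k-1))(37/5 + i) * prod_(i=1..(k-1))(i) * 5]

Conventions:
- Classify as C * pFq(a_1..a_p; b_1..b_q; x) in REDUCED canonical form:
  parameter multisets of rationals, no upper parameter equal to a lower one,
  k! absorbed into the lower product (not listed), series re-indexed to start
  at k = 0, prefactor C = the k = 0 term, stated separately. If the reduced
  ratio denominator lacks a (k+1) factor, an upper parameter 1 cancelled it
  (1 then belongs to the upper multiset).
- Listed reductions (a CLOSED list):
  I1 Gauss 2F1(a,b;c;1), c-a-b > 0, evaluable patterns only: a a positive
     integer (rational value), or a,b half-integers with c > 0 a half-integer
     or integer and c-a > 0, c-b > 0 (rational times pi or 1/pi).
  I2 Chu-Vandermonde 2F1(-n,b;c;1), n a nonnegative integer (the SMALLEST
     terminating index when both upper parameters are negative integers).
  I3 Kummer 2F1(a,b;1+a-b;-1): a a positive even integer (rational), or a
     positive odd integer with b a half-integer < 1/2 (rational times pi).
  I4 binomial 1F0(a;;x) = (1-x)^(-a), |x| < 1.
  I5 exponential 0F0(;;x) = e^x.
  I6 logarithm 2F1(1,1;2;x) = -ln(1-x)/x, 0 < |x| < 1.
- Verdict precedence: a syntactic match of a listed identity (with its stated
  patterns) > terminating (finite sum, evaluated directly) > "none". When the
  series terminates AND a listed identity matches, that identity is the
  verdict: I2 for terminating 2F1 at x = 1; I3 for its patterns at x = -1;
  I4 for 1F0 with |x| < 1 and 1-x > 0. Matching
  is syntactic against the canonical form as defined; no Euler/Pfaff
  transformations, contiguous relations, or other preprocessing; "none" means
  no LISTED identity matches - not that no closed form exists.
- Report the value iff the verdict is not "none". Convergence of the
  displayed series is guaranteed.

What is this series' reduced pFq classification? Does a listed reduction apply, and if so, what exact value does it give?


First insight: t_0 being -1, the constant factors (C = -1, x = -1) combine into one prefactor.
Consecutive-term ratio: r(k) = (-1) * (k-7/5) (k+6) / [(k+42/5) (k+1)] - poly over poly, x = (-1) from leading terms; C = -1 at k = 0.

With C = -1: the canonical form is 2F1(-7/5, 6; 42/5; -1). Verdict: the Kummer evaluation I3 fires (x = -1; c = 42/5 equals 1+a-b for upper {-7/5, 6}: listed pattern). Its exact value is -1332/625.


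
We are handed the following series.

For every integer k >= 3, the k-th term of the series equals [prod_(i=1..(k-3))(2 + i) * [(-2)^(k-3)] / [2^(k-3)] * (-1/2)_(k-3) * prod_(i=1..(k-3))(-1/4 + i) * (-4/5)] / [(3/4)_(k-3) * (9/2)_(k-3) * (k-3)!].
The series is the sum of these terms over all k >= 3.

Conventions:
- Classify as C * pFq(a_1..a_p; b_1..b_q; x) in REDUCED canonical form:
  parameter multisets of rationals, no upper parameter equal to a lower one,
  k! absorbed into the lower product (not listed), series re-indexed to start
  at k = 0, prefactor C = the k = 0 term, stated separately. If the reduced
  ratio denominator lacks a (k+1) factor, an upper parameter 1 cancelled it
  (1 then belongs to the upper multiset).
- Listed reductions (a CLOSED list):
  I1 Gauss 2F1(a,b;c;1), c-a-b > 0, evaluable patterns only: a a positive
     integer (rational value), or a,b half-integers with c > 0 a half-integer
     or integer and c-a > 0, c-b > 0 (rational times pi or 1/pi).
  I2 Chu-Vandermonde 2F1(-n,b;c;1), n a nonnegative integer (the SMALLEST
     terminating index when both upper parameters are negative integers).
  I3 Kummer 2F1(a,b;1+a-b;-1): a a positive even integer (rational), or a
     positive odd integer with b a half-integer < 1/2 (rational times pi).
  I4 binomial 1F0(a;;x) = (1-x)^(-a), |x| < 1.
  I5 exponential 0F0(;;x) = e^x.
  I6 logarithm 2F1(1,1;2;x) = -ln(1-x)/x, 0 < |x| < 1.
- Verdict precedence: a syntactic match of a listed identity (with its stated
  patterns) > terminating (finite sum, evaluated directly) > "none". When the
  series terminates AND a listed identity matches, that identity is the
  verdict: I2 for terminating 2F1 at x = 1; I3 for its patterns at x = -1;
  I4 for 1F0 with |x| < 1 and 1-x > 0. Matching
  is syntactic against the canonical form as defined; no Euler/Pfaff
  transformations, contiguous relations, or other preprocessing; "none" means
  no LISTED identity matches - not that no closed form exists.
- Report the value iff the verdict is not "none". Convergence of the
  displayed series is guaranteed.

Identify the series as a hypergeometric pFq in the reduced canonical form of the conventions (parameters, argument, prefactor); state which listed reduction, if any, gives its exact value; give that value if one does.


This is -4/5 * 2F1(-1/2, 3; 9/2; -1) in reduced canonical form. Verdict: this is Kummer (I3) (x = -1; c = 9/2 equals 1+a-b for upper {-1/2, 3}: listed pattern). Exact value: (-21/64) * pi.

Key observation: from the first term -4/5: the parameter 3/4 appears in both the upper and lower lists and cancels.
Adjacent-term ratio: r(k) = (-1) * (k-1/2) (k+3) / [(k+9/2) (k+1)] - poly over poly, x = (-1) from leading terms; C = -4/5 at k = 0.


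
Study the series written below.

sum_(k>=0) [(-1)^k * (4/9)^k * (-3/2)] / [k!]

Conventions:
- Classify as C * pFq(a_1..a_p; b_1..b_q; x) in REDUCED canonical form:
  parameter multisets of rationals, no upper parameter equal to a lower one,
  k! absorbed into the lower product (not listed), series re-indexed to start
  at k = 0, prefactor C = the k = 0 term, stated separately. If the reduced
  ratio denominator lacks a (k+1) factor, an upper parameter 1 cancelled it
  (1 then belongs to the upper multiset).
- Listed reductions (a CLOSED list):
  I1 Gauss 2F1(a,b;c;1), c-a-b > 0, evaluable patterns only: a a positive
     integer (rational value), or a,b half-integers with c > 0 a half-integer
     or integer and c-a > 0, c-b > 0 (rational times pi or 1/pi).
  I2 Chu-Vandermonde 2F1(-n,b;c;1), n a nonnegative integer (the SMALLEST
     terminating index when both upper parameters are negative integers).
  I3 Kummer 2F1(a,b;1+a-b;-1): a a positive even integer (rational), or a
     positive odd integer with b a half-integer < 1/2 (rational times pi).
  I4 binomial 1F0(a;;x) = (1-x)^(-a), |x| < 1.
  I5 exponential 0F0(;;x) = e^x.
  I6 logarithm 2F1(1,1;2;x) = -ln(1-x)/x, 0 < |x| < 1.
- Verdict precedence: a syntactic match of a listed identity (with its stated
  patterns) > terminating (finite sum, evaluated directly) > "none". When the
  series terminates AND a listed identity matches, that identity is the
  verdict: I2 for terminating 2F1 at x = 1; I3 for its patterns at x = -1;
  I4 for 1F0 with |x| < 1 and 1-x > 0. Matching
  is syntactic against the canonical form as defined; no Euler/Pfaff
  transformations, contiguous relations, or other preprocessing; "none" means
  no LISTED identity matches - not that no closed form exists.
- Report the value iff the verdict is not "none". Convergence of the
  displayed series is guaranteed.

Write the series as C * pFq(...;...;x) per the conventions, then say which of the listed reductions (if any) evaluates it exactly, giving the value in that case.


Canonical form: C = -3/2 times 0F0 with upper {-}, lower {-}, x = -4/9. Verdict (x = -4/9): exponential (I5) applies (the 0F0 exponential series at x = -4/9). Sum: (-3/2) * e^(-4/9).

Key observation: with t_0 = -3/2, the (-1)^k factor (prefactor -3/2) folds into the argument's sign.
Adjacent-term ratio: r(k) = (-4/9) * 1 / [(k+1)] - poly over poly, x = (-4/9) from leading terms; C = -3/2 at k = 0.


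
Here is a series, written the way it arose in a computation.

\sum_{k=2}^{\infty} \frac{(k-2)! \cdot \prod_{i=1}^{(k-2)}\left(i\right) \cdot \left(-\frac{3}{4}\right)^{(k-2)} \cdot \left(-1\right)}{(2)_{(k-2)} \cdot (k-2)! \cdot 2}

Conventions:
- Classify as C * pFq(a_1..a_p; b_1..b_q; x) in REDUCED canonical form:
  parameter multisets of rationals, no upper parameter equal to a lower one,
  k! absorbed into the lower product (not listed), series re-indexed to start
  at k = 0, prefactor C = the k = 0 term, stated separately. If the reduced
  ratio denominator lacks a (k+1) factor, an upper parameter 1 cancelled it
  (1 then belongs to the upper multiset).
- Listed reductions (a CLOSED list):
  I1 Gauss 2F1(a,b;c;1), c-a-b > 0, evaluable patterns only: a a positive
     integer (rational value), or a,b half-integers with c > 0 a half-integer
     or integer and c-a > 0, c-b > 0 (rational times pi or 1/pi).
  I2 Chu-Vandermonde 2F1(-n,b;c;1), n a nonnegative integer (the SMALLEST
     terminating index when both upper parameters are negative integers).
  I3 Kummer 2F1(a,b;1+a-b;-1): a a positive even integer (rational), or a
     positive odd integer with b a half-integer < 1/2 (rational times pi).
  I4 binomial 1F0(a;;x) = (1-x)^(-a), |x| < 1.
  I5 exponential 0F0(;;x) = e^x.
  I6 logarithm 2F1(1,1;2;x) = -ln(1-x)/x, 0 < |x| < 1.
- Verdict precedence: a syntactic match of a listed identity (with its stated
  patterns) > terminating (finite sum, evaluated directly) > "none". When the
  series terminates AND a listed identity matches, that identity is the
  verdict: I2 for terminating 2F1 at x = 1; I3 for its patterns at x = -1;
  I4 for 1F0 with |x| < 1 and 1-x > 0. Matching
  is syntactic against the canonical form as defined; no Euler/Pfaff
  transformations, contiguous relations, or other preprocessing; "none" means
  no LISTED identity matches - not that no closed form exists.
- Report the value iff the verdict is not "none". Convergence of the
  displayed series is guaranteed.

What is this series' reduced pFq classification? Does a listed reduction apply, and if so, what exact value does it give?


The series (x = -\frac{3}{4}) is 2F1: upper {1, 1}, lower {2}, prefactor -\frac{1}{2}. Verdict: the logarithmic series (I6) fires (the logarithm: parameters (1,1;2), x = -\frac{3}{4}). Exact value: \left(-\frac{2}{3}\right) \cdot \ln\left(\frac{7}{4}\right).

The tell: t_0 = -\frac{1}{2} here, and the running product (C = -1/2, x = -3/4) telescopes to a rising factorial.
Consecutive-term ratio: r(k) = -\frac{3}{4} * (k+1) (k+1) / [(k+2) (k+1)] - rational in k. x = -\frac{3}{4}; t_0 = -\frac{1}{2}; negate the roots.


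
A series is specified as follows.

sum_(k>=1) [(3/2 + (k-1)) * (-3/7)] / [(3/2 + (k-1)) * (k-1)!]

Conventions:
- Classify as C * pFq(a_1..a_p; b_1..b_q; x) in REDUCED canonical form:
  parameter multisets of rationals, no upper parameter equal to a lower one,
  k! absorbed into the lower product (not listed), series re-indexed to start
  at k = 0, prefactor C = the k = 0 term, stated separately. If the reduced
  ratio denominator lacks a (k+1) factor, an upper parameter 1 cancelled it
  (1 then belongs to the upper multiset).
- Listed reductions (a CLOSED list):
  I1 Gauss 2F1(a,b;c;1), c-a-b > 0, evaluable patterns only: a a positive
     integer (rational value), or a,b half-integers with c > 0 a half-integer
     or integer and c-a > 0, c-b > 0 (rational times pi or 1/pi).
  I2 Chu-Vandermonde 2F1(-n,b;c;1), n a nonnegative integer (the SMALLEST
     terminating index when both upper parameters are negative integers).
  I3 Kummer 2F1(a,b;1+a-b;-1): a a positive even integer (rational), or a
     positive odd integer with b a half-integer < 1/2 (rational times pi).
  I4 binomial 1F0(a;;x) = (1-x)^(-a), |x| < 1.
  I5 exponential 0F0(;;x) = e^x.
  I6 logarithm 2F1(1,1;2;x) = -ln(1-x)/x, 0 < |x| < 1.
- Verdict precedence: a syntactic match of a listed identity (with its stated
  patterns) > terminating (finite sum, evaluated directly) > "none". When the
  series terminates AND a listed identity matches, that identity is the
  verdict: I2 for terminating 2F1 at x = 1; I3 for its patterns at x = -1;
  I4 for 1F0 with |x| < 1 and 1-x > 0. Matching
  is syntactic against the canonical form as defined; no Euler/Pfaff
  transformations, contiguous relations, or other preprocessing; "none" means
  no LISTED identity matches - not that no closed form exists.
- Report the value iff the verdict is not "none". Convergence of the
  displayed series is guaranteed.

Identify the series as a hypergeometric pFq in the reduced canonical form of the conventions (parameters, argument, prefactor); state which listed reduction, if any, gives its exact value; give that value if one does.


Structural cue: from the first term -3/7: striking the common factor k + 3/2 reduces the term (C = -3/7, x = 1).
Consecutive-term ratio: r(k) = 1 * 1 / [(k+1)] ; factor over Q: parameters, x = 1, and C = -3/7.

Canonical form: C = -3/7 times 0F0 with upper {-}, lower {-}, x = 1. Verdict (x = 1): the I5 exponential reduction applies (the 0F0 exponential series at x = 1). Its exact value is (-3/7) * e^(1).


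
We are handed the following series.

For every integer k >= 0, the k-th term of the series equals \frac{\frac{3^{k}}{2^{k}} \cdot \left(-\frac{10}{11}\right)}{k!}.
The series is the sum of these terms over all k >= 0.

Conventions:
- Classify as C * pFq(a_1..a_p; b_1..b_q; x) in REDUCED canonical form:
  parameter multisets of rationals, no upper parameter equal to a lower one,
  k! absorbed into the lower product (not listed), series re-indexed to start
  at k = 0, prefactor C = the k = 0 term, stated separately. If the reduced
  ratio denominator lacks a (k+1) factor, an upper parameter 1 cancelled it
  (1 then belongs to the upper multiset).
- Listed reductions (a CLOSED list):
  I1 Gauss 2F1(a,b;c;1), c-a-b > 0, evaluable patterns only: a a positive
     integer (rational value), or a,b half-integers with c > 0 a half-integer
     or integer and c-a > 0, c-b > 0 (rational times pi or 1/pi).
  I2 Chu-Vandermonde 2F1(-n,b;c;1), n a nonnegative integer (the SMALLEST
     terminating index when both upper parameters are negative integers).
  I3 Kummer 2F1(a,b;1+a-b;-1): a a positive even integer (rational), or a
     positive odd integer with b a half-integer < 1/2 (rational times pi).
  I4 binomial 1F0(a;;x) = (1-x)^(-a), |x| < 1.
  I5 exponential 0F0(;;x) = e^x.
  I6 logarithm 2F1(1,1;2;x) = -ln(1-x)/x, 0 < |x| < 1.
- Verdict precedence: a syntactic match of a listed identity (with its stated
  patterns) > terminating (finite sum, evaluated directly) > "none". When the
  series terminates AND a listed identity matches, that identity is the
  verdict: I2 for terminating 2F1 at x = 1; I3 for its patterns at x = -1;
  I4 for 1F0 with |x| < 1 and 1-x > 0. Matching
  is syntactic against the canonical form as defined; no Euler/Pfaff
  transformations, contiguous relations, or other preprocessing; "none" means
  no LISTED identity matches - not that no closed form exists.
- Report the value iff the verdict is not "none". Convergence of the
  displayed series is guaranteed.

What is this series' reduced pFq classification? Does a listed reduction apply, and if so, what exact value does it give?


The series (x = \frac{3}{2}) is 0F0: upper {-}, lower {-}, prefactor -\frac{10}{11}. Verdict: exponential (I5) fires (the 0F0 exponential series at x = \frac{3}{2}). Exact value: \left(-\frac{10}{11}\right) \cdot e^{\frac{3}{2}}.

Structural cue: from the first term -\frac{10}{11}: the two k-th powers (C = -10/11) combine into one argument.
Ratio: r(k) = \frac{3}{2} * 1 / [(k+1)] - poly over poly, x = \frac{3}{2} from leading terms; C = -\frac{10}{11} at k = 0.


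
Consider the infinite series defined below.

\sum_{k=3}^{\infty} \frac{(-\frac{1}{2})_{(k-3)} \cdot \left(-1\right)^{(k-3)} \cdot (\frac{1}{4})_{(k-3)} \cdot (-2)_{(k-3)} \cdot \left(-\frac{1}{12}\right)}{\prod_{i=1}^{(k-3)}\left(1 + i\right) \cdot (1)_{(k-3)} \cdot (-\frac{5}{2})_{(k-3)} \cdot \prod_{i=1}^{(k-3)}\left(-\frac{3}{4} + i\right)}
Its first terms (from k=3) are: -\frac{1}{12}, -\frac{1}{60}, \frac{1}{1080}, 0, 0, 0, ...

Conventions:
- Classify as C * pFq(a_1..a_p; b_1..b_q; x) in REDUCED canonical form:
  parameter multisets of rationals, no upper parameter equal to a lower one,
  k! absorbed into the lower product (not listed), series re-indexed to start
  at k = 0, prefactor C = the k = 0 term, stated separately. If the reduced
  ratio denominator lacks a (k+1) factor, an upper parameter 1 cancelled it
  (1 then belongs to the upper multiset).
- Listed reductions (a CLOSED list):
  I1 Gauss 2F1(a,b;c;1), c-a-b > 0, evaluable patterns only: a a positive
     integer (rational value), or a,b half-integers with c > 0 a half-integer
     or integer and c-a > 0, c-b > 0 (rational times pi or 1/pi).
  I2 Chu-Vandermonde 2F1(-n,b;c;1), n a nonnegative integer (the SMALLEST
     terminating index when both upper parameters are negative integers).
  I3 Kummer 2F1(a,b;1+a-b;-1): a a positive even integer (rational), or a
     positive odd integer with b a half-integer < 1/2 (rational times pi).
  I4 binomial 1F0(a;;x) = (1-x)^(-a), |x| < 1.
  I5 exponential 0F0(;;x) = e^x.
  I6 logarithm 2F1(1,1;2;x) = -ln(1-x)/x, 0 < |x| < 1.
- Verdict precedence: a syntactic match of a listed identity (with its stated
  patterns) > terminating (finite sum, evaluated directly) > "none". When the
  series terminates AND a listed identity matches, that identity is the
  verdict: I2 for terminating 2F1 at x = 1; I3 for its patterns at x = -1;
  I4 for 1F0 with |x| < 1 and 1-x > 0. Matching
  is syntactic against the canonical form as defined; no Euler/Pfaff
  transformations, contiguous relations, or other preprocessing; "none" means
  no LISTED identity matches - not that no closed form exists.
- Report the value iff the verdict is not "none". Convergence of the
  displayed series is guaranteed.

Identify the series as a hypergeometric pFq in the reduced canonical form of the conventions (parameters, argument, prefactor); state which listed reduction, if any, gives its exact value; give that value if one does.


The tell: x = -1 and the lower running product (C = -1/12, x = -1) is a rising factorial.
Ratio: r(k) = -1 * (k-2) (k-\frac{1}{2}) / [(k-\frac{5}{2}) (k+2) (k+1)] ; factor over Q: parameters, x = -1, and C = -\frac{1}{12}.

Canonical form: C = -\frac{1}{12} times 2F2 with upper {-2, -\frac{1}{2}}, lower {-\frac{5}{2}, 2}, x = -1. Verdict: terminating (-2 upstairs). 3 nonzero terms in all; added directly. Value: -\frac{107}{1080}.


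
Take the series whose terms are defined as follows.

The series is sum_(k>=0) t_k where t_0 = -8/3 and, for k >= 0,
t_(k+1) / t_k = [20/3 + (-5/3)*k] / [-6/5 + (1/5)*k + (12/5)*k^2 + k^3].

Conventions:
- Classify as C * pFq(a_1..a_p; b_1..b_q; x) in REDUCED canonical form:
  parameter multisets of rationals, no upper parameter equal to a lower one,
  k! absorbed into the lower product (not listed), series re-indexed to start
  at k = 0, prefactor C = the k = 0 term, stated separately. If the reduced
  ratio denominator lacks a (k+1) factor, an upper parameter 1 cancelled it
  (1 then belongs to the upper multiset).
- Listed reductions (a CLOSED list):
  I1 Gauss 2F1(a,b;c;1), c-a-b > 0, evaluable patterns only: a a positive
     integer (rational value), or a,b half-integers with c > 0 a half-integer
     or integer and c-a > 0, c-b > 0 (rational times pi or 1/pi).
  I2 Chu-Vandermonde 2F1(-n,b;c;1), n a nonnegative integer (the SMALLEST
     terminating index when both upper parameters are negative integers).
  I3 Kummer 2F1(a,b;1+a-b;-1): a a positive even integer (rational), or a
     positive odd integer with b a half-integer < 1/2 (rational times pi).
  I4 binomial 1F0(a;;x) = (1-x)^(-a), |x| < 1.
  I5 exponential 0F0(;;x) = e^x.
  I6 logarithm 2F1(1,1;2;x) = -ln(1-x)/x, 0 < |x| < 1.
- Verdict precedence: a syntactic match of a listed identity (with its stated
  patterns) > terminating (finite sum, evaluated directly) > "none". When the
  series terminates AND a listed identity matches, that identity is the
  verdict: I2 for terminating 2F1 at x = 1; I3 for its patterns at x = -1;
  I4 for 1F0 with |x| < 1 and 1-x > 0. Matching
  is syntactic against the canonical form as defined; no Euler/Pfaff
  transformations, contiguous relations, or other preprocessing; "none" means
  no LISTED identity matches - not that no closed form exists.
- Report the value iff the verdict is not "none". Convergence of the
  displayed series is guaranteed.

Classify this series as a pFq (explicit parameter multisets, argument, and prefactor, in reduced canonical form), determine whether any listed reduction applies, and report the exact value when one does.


This is -8/3 * 1F2(-4; -3/5, 2; -5/3) in reduced canonical form. Verdict: terminating - upper -4 stops the sum at k = 4; the 5 terms are added exactly. Exact value: 18131549/367416.

Key observation: x = (-5/3) and the expanded ratio factors over Q; C = -8/3, x = -5/3, roots give parameters.
Adjacent-term ratio: r(k) = (-5/3) * (k-4) / [(k-3/5) (k+2) (k+1)] ; factor over Q: parameters, x = (-5/3), and C = -8/3.


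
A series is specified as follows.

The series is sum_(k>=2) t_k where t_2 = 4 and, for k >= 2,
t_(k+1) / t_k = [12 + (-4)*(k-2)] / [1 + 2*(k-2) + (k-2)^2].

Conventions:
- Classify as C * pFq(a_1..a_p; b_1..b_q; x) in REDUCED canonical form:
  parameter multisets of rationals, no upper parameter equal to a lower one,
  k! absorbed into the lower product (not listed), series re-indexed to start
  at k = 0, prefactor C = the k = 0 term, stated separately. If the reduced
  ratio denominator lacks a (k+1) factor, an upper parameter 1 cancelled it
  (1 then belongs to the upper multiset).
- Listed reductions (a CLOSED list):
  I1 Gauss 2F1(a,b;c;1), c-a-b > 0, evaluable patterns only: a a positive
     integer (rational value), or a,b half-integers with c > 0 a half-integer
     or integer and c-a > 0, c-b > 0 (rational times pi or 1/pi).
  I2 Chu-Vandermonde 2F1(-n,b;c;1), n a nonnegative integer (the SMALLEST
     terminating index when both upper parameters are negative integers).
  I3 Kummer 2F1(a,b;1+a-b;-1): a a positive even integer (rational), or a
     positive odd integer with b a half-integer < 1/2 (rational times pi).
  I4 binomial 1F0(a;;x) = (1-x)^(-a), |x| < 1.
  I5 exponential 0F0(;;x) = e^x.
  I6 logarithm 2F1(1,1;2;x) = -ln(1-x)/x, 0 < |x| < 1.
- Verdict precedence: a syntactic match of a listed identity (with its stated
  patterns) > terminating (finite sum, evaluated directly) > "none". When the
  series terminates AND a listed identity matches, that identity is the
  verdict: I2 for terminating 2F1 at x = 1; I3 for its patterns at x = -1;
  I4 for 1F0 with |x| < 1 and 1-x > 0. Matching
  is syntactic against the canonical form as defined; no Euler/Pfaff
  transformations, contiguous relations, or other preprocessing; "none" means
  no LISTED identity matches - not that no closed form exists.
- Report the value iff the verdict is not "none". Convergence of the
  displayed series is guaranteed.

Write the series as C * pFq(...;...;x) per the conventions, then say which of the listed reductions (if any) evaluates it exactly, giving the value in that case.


The series (x = -4) is 1F1: upper {-3}, lower {1}, prefactor 4. Verdict: terminating. With -3 upstairs the series is a 4-term polynomial sum; evaluated term by term. Exact value: 572/3.

First insight: x = (-4) and roots of the ratio polynomials (prefactor 4) are the negated parameters.
Consecutive-term ratio: r(k) = (-4) * (k-3) / [(k+1) (k+1)] - rational; roots negated = parameters, x = (-4), C = 4.


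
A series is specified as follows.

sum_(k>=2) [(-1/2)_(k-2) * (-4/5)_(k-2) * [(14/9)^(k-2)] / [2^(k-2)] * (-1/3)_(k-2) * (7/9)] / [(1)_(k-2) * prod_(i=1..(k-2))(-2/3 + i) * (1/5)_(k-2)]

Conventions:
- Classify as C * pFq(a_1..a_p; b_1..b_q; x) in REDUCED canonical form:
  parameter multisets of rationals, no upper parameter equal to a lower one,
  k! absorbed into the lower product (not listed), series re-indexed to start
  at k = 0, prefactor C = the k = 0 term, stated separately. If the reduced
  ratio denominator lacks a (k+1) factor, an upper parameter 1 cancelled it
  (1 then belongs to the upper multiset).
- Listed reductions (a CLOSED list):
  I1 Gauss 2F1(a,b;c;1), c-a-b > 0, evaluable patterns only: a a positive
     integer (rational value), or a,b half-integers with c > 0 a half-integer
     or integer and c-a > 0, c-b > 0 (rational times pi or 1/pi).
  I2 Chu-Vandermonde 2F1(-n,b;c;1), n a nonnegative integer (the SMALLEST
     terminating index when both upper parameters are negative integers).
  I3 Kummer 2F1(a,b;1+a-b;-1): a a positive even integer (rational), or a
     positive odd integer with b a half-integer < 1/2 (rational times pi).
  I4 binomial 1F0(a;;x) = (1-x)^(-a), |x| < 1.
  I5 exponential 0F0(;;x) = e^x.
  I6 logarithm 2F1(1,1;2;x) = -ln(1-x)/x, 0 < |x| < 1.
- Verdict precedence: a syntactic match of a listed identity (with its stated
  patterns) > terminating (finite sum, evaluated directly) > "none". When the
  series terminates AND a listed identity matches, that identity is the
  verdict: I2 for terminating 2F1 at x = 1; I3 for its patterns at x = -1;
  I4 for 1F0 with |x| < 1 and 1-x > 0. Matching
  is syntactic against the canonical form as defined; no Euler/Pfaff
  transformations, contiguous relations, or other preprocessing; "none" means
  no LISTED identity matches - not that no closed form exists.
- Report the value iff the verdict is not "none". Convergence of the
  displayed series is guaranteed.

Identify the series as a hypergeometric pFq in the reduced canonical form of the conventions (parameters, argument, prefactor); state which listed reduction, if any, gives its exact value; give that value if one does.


Classification (C = 7/9): 3F2 with upper {-4/5, -1/2, -1/3}, lower {1/5, 1/3}, argument x = 7/9. Verdict: none. A 3F2 with upper {-4/5, -1/2, -1/3} fits none of I1-I6 at x = 7/9; the sum runs forever.

The tell: from the first term 7/9: (1)_k (prefactor 7/9) is k! itself.
Consecutive-term ratio: r(k) = (7/9) * (k-4/5) (k-1/2) (k-1/3) / [(k+1/5) (k+1/3) (k+1)] ; factor over Q: parameters, x = (7/9), and C = 7/9.
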